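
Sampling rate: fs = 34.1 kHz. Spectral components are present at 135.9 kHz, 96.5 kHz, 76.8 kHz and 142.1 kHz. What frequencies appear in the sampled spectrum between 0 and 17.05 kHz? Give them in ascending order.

0.5 kHz, 5.7 kHz, 5.8 kHz, 8.6 kHz

fs/2 = 17.05 kHz.
135.9 kHz mod fs = 33.6 kHz.
33.6 kHz > fs/2 = 17.05 kHz, folds to fs − 33.6 kHz = 0.5 kHz.
96.5 kHz mod fs = 28.3 kHz.
28.3 kHz > fs/2 = 17.05 kHz, folds to fs − 28.3 kHz = 5.8 kHz.
76.8 kHz mod fs = 8.6 kHz.
8.6 kHz ≤ fs/2 = 17.05 kHz, appears at 8.6 kHz.
142.1 kHz mod fs = 5.7 kHz.
5.7 kHz ≤ fs/2 = 17.05 kHz, appears at 5.7 kHz.
Distinct values: {0.5 kHz, 5.7 kHz, 5.8 kHz, 8.6 kHz}.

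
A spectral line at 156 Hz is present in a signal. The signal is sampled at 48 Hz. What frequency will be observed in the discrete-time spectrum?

156 Hz mod fs = 12 Hz.
12 Hz ≤ fs/2 = 24 Hz, appears at 12 Hz.

12 Hz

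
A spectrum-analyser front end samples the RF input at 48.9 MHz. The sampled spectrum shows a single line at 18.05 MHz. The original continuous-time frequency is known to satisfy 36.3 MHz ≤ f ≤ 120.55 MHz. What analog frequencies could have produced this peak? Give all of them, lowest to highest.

Frequencies that alias to 18.05 MHz are k·fs ± 18.05 MHz for integer k ≥ 0.
k=0: 18.05 MHz.
k=1: 30.85 MHz, 66.95 MHz.
k=2: 79.75 MHz, 115.85 MHz.
k=3: 128.65 MHz, 164.75 MHz.
Within [36.3 MHz, 120.55 MHz]: 66.95 MHz, 79.75 MHz, 115.85 MHz.

66.95 MHz, 79.75 MHz, 115.85 MHz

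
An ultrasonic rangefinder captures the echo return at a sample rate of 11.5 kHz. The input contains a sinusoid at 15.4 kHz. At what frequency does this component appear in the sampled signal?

3.9 kHz

15.4 kHz mod fs = 3.9 kHz.
3.9 kHz ≤ fs/2 = 5.75 kHz, appears at 3.9 kHz.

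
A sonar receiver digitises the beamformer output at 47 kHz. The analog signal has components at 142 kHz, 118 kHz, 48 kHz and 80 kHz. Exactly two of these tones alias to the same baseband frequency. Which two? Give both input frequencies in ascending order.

48 kHz, 142 kHz

fs/2 = 23.5 kHz.
142 kHz mod fs = 1 kHz.
1 kHz ≤ fs/2 = 23.5 kHz, appears at 1 kHz.
118 kHz mod fs = 24 kHz.
24 kHz > fs/2 = 23.5 kHz, folds to fs − 24 kHz = 23 kHz.
48 kHz mod fs = 1 kHz.
1 kHz ≤ fs/2 = 23.5 kHz, appears at 1 kHz.
80 kHz mod fs = 33 kHz.
33 kHz > fs/2 = 23.5 kHz, folds to fs − 33 kHz = 14 kHz.
48 kHz and 142 kHz both map to 1 kHz.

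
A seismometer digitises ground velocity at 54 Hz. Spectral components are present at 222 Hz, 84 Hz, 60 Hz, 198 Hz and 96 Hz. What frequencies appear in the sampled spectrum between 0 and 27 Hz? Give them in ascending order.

6 Hz, 12 Hz, 18 Hz, 24 Hz

fs/2 = 27 Hz.
222 Hz mod fs = 6 Hz.
6 Hz ≤ fs/2 = 27 Hz, appears at 6 Hz.
84 Hz mod fs = 30 Hz.
30 Hz > fs/2 = 27 Hz, folds to fs − 30 Hz = 24 Hz.
60 Hz mod fs = 6 Hz.
6 Hz ≤ fs/2 = 27 Hz, appears at 6 Hz.
198 Hz mod fs = 36 Hz.
36 Hz > fs/2 = 27 Hz, folds to fs − 36 Hz = 18 Hz.
96 Hz mod fs = 42 Hz.
42 Hz > fs/2 = 27 Hz, folds to fs − 42 Hz = 12 Hz.
Distinct values: {6 Hz, 12 Hz, 18 Hz, 24 Hz}.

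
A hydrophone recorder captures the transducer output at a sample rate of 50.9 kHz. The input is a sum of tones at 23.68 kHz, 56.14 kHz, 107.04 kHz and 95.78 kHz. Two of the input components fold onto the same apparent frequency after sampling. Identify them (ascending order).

fs/2 = 25.45 kHz.
23.68 kHz ≤ fs/2 = 25.45 kHz, passes unchanged.
56.14 kHz mod fs = 5.24 kHz.
5.24 kHz ≤ fs/2 = 25.45 kHz, appears at 5.24 kHz.
107.04 kHz mod fs = 5.24 kHz.
5.24 kHz ≤ fs/2 = 25.45 kHz, appears at 5.24 kHz.
95.78 kHz mod fs = 44.88 kHz.
44.88 kHz > fs/2 = 25.45 kHz, folds to fs − 44.88 kHz = 6.02 kHz.
56.14 kHz and 107.04 kHz both map to 5.24 kHz.

56.14 kHz, 107.04 kHz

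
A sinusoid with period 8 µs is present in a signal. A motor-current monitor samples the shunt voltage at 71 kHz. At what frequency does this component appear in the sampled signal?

T = 8 µs → f = 1/T = 125 kHz.
125 kHz mod fs = 54 kHz.
54 kHz > fs/2 = 35.5 kHz, folds to fs − 54 kHz = 17 kHz.

17 kHz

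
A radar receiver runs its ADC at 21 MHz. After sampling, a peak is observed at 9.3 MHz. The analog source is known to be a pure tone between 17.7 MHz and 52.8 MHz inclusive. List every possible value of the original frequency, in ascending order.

Frequencies that alias to 9.3 MHz are k·fs ± 9.3 MHz for integer k ≥ 0.
k=0: 9.3 MHz.
k=1: 11.7 MHz, 30.3 MHz.
k=2: 32.7 MHz, 51.3 MHz.
k=3: 53.7 MHz, 72.3 MHz.
Within [17.7 MHz, 52.8 MHz]: 30.3 MHz, 32.7 MHz, 51.3 MHz.

30.3 MHz, 32.7 MHz, 51.3 MHz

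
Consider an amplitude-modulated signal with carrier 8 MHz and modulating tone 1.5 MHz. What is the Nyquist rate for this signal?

AM sidebands sit at fc ± fm = 6.5 MHz and 9.5 MHz.
Highest-frequency component: 9.5 MHz.
Nyquist rate = 2 × 9.5 MHz = 19 MHz.

19 MHz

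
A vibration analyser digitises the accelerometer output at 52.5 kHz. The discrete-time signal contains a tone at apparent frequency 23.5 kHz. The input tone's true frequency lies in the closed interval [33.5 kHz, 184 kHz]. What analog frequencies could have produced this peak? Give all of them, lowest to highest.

76 kHz, 81.5 kHz, 128.5 kHz, 134 kHz, 181 kHz

Frequencies that alias to 23.5 kHz are k·fs ± 23.5 kHz for integer k ≥ 0.
k=0: 23.5 kHz.
k=1: 29 kHz, 76 kHz.
k=2: 81.5 kHz, 128.5 kHz.
k=3: 134 kHz, 181 kHz.
k=4: 186.5 kHz, 233.5 kHz.
Within [33.5 kHz, 184 kHz]: 76 kHz, 81.5 kHz, 128.5 kHz, 134 kHz, 181 kHz.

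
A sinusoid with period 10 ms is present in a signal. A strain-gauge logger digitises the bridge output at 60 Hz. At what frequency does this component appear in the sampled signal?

20 Hz

T = 10 ms → f = 1/T = 100 Hz.
100 Hz mod fs = 40 Hz.
40 Hz > fs/2 = 30 Hz, folds to fs − 40 Hz = 20 Hz.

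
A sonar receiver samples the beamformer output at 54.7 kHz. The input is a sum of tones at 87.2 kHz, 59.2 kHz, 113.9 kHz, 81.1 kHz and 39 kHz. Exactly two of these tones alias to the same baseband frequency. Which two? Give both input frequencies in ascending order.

59.2 kHz, 113.9 kHz

fs/2 = 27.35 kHz.
87.2 kHz mod fs = 32.5 kHz.
32.5 kHz > fs/2 = 27.35 kHz, folds to fs − 32.5 kHz = 22.2 kHz.
59.2 kHz mod fs = 4.5 kHz.
4.5 kHz ≤ fs/2 = 27.35 kHz, appears at 4.5 kHz.
113.9 kHz mod fs = 4.5 kHz.
4.5 kHz ≤ fs/2 = 27.35 kHz, appears at 4.5 kHz.
81.1 kHz mod fs = 26.4 kHz.
26.4 kHz ≤ fs/2 = 27.35 kHz, appears at 26.4 kHz.
39 kHz > fs/2 = 27.35 kHz, folds to fs − 39 kHz = 15.7 kHz.
59.2 kHz and 113.9 kHz both map to 4.5 kHz.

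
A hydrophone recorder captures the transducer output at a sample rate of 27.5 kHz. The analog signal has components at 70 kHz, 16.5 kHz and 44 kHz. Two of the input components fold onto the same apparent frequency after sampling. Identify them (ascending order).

fs/2 = 13.75 kHz.
70 kHz mod fs = 15 kHz.
15 kHz > fs/2 = 13.75 kHz, folds to fs − 15 kHz = 12.5 kHz.
16.5 kHz > fs/2 = 13.75 kHz, folds to fs − 16.5 kHz = 11 kHz.
44 kHz mod fs = 16.5 kHz.
16.5 kHz > fs/2 = 13.75 kHz, folds to fs − 16.5 kHz = 11 kHz.
16.5 kHz and 44 kHz both map to 11 kHz.

16.5 kHz, 44 kHz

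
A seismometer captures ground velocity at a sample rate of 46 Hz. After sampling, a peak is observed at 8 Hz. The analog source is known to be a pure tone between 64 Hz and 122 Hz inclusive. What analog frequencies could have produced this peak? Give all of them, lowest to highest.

Frequencies that alias to 8 Hz are k·fs ± 8 Hz for integer k ≥ 0.
k=0: 8 Hz.
k=1: 38 Hz, 54 Hz.
k=2: 84 Hz, 100 Hz.
k=3: 130 Hz, 146 Hz.
Within [64 Hz, 122 Hz]: 84 Hz, 100 Hz.

84 Hz, 100 Hz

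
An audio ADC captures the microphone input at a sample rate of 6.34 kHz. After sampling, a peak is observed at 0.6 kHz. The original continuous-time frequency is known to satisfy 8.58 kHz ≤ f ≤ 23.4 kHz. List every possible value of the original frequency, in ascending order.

12.08 kHz, 13.28 kHz, 18.42 kHz, 19.62 kHz

Frequencies that alias to 0.6 kHz are k·fs ± 0.6 kHz for integer k ≥ 0.
k=0: 0.6 kHz.
k=1: 5.74 kHz, 6.94 kHz.
k=2: 12.08 kHz, 13.28 kHz.
k=3: 18.42 kHz, 19.62 kHz.
k=4: 24.76 kHz, 25.96 kHz.
Within [8.58 kHz, 23.4 kHz]: 12.08 kHz, 13.28 kHz, 18.42 kHz, 19.62 kHz.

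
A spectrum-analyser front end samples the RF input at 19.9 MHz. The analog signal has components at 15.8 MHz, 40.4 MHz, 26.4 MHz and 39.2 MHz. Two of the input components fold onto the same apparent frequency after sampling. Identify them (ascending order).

fs/2 = 9.95 MHz.
15.8 MHz > fs/2 = 9.95 MHz, folds to fs − 15.8 MHz = 4.1 MHz.
40.4 MHz mod fs = 0.6 MHz.
0.6 MHz ≤ fs/2 = 9.95 MHz, appears at 0.6 MHz.
26.4 MHz mod fs = 6.5 MHz.
6.5 MHz ≤ fs/2 = 9.95 MHz, appears at 6.5 MHz.
39.2 MHz mod fs = 19.3 MHz.
19.3 MHz > fs/2 = 9.95 MHz, folds to fs − 19.3 MHz = 0.6 MHz.
39.2 MHz and 40.4 MHz both map to 0.6 MHz.

39.2 MHz, 40.4 MHz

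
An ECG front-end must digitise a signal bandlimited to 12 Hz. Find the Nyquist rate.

Nyquist rate = 2 × 12 Hz = 24 Hz.

24 Hz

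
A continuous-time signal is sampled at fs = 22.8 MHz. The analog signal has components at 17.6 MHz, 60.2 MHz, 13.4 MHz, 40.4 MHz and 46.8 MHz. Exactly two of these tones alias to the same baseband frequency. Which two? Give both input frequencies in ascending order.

fs/2 = 11.4 MHz.
17.6 MHz > fs/2 = 11.4 MHz, folds to fs − 17.6 MHz = 5.2 MHz.
60.2 MHz mod fs = 14.6 MHz.
14.6 MHz > fs/2 = 11.4 MHz, folds to fs − 14.6 MHz = 8.2 MHz.
13.4 MHz > fs/2 = 11.4 MHz, folds to fs − 13.4 MHz = 9.4 MHz.
40.4 MHz mod fs = 17.6 MHz.
17.6 MHz > fs/2 = 11.4 MHz, folds to fs − 17.6 MHz = 5.2 MHz.
46.8 MHz mod fs = 1.2 MHz.
1.2 MHz ≤ fs/2 = 11.4 MHz, appears at 1.2 MHz.
17.6 MHz and 40.4 MHz both map to 5.2 MHz.

17.6 MHz, 40.4 MHz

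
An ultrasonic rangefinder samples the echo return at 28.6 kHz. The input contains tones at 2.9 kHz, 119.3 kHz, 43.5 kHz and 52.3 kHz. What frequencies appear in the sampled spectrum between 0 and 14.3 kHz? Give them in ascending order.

2.9 kHz, 4.9 kHz, 13.7 kHz

fs/2 = 14.3 kHz.
2.9 kHz ≤ fs/2 = 14.3 kHz, passes unchanged.
119.3 kHz mod fs = 4.9 kHz.
4.9 kHz ≤ fs/2 = 14.3 kHz, appears at 4.9 kHz.
43.5 kHz mod fs = 14.9 kHz.
14.9 kHz > fs/2 = 14.3 kHz, folds to fs − 14.9 kHz = 13.7 kHz.
52.3 kHz mod fs = 23.7 kHz.
23.7 kHz > fs/2 = 14.3 kHz, folds to fs − 23.7 kHz = 4.9 kHz.
Distinct values: {2.9 kHz, 4.9 kHz, 13.7 kHz}.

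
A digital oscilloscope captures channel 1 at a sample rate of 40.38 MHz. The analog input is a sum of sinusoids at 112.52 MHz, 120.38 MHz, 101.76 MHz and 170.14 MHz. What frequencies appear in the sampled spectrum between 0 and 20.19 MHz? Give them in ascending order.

fs/2 = 20.19 MHz.
112.52 MHz mod fs = 31.76 MHz.
31.76 MHz > fs/2 = 20.19 MHz, folds to fs − 31.76 MHz = 8.62 MHz.
120.38 MHz mod fs = 39.62 MHz.
39.62 MHz > fs/2 = 20.19 MHz, folds to fs − 39.62 MHz = 0.76 MHz.
101.76 MHz mod fs = 21 MHz.
21 MHz > fs/2 = 20.19 MHz, folds to fs − 21 MHz = 19.38 MHz.
170.14 MHz mod fs = 8.62 MHz.
8.62 MHz ≤ fs/2 = 20.19 MHz, appears at 8.62 MHz.
Distinct values: {0.76 MHz, 8.62 MHz, 19.38 MHz}.

0.76 MHz, 8.62 MHz, 19.38 MHz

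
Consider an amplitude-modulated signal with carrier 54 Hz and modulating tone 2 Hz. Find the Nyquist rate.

AM sidebands sit at fc ± fm = 52 Hz and 56 Hz.
Highest-frequency component: 56 Hz.
Nyquist rate = 2 × 56 Hz = 112 Hz.

112 Hz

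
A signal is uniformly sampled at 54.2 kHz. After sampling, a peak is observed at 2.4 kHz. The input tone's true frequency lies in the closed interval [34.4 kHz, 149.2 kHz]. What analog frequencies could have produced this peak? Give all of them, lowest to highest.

Frequencies that alias to 2.4 kHz are k·fs ± 2.4 kHz for integer k ≥ 0.
k=0: 2.4 kHz.
k=1: 51.8 kHz, 56.6 kHz.
k=2: 106 kHz, 110.8 kHz.
k=3: 160.2 kHz, 165 kHz.
Within [34.4 kHz, 149.2 kHz]: 51.8 kHz, 56.6 kHz, 106 kHz, 110.8 kHz.

51.8 kHz, 56.6 kHz, 106 kHz, 110.8 kHz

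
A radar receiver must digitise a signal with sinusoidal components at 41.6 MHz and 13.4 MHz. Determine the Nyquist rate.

83.2 MHz

Highest-frequency component: 41.6 MHz.
Nyquist rate = 2 × 41.6 MHz = 83.2 MHz.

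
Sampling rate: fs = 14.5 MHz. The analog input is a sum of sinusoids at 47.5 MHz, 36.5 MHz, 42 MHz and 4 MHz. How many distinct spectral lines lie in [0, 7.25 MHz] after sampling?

3

fs/2 = 7.25 MHz.
47.5 MHz mod fs = 4 MHz.
4 MHz ≤ fs/2 = 7.25 MHz, appears at 4 MHz.
36.5 MHz mod fs = 7.5 MHz.
7.5 MHz > fs/2 = 7.25 MHz, folds to fs − 7.5 MHz = 7 MHz.
42 MHz mod fs = 13 MHz.
13 MHz > fs/2 = 7.25 MHz, folds to fs − 13 MHz = 1.5 MHz.
4 MHz ≤ fs/2 = 7.25 MHz, passes unchanged.
Distinct values: {1.5 MHz, 4 MHz, 7 MHz} → 3.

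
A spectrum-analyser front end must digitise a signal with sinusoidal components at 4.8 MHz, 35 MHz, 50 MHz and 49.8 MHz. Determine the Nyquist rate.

100 MHz

Highest-frequency component: 50 MHz.
Nyquist rate = 2 × 50 MHz = 100 MHz.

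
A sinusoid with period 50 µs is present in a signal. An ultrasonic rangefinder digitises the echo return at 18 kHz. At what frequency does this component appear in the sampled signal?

T = 50 µs → f = 1/T = 20 kHz.
20 kHz mod fs = 2 kHz.
2 kHz ≤ fs/2 = 9 kHz, appears at 2 kHz.

2 kHz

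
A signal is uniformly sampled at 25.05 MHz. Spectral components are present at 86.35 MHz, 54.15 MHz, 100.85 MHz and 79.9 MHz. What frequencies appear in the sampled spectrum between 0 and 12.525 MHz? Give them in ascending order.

0.65 MHz, 4.05 MHz, 4.75 MHz, 11.2 MHz

fs/2 = 12.525 MHz.
86.35 MHz mod fs = 11.2 MHz.
11.2 MHz ≤ fs/2 = 12.525 MHz, appears at 11.2 MHz.
54.15 MHz mod fs = 4.05 MHz.
4.05 MHz ≤ fs/2 = 12.525 MHz, appears at 4.05 MHz.
100.85 MHz mod fs = 0.65 MHz.
0.65 MHz ≤ fs/2 = 12.525 MHz, appears at 0.65 MHz.
79.9 MHz mod fs = 4.75 MHz.
4.75 MHz ≤ fs/2 = 12.525 MHz, appears at 4.75 MHz.
Distinct values: {0.65 MHz, 4.05 MHz, 4.75 MHz, 11.2 MHz}.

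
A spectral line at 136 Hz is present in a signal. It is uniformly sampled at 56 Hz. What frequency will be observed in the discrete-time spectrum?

24 Hz

136 Hz mod fs = 24 Hz.
24 Hz ≤ fs/2 = 28 Hz, appears at 24 Hz.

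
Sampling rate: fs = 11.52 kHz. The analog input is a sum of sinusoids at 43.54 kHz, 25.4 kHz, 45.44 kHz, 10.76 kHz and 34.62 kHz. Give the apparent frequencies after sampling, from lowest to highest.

0.06 kHz, 0.64 kHz, 0.76 kHz, 2.36 kHz, 2.54 kHz

fs/2 = 5.76 kHz.
43.54 kHz mod fs = 8.98 kHz.
8.98 kHz > fs/2 = 5.76 kHz, folds to fs − 8.98 kHz = 2.54 kHz.
25.4 kHz mod fs = 2.36 kHz.
2.36 kHz ≤ fs/2 = 5.76 kHz, appears at 2.36 kHz.
45.44 kHz mod fs = 10.88 kHz.
10.88 kHz > fs/2 = 5.76 kHz, folds to fs − 10.88 kHz = 0.64 kHz.
10.76 kHz > fs/2 = 5.76 kHz, folds to fs − 10.76 kHz = 0.76 kHz.
34.62 kHz mod fs = 0.06 kHz.
0.06 kHz ≤ fs/2 = 5.76 kHz, appears at 0.06 kHz.
Distinct values: {0.06 kHz, 0.64 kHz, 0.76 kHz, 2.36 kHz, 2.54 kHz}.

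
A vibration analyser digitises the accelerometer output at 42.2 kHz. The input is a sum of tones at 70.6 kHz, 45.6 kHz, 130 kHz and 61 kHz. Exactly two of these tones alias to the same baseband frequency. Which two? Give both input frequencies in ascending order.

fs/2 = 21.1 kHz.
70.6 kHz mod fs = 28.4 kHz.
28.4 kHz > fs/2 = 21.1 kHz, folds to fs − 28.4 kHz = 13.8 kHz.
45.6 kHz mod fs = 3.4 kHz.
3.4 kHz ≤ fs/2 = 21.1 kHz, appears at 3.4 kHz.
130 kHz mod fs = 3.4 kHz.
3.4 kHz ≤ fs/2 = 21.1 kHz, appears at 3.4 kHz.
61 kHz mod fs = 18.8 kHz.
18.8 kHz ≤ fs/2 = 21.1 kHz, appears at 18.8 kHz.
45.6 kHz and 130 kHz both map to 3.4 kHz.

45.6 kHz, 130 kHz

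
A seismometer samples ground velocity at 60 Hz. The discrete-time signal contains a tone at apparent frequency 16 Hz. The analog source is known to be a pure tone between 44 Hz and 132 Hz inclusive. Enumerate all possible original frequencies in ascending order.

44 Hz, 76 Hz, 104 Hz

Frequencies that alias to 16 Hz are k·fs ± 16 Hz for integer k ≥ 0.
k=0: 16 Hz.
k=1: 44 Hz, 76 Hz.
k=2: 104 Hz, 136 Hz.
k=3: 164 Hz, 196 Hz.
Within [44 Hz, 132 Hz]: 44 Hz, 76 Hz, 104 Hz.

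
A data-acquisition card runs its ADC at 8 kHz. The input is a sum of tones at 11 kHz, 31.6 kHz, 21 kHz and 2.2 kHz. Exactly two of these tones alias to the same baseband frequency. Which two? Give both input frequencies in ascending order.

11 kHz, 21 kHz

fs/2 = 4 kHz.
11 kHz mod fs = 3 kHz.
3 kHz ≤ fs/2 = 4 kHz, appears at 3 kHz.
31.6 kHz mod fs = 7.6 kHz.
7.6 kHz > fs/2 = 4 kHz, folds to fs − 7.6 kHz = 0.4 kHz.
21 kHz mod fs = 5 kHz.
5 kHz > fs/2 = 4 kHz, folds to fs − 5 kHz = 3 kHz.
2.2 kHz ≤ fs/2 = 4 kHz, passes unchanged.
11 kHz and 21 kHz both map to 3 kHz.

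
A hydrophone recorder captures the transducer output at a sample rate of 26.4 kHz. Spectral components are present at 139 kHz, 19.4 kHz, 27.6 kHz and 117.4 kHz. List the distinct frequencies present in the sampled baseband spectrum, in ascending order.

1.2 kHz, 7 kHz, 11.8 kHz

fs/2 = 13.2 kHz.
139 kHz mod fs = 7 kHz.
7 kHz ≤ fs/2 = 13.2 kHz, appears at 7 kHz.
19.4 kHz > fs/2 = 13.2 kHz, folds to fs − 19.4 kHz = 7 kHz.
27.6 kHz mod fs = 1.2 kHz.
1.2 kHz ≤ fs/2 = 13.2 kHz, appears at 1.2 kHz.
117.4 kHz mod fs = 11.8 kHz.
11.8 kHz ≤ fs/2 = 13.2 kHz, appears at 11.8 kHz.
Distinct values: {1.2 kHz, 7 kHz, 11.8 kHz}.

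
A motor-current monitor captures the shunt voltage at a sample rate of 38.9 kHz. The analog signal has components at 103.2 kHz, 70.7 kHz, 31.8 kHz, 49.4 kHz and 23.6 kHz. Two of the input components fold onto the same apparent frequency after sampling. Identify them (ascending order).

fs/2 = 19.45 kHz.
103.2 kHz mod fs = 25.4 kHz.
25.4 kHz > fs/2 = 19.45 kHz, folds to fs − 25.4 kHz = 13.5 kHz.
70.7 kHz mod fs = 31.8 kHz.
31.8 kHz > fs/2 = 19.45 kHz, folds to fs − 31.8 kHz = 7.1 kHz.
31.8 kHz > fs/2 = 19.45 kHz, folds to fs − 31.8 kHz = 7.1 kHz.
49.4 kHz mod fs = 10.5 kHz.
10.5 kHz ≤ fs/2 = 19.45 kHz, appears at 10.5 kHz.
23.6 kHz > fs/2 = 19.45 kHz, folds to fs − 23.6 kHz = 15.3 kHz.
31.8 kHz and 70.7 kHz both map to 7.1 kHz.

31.8 kHz, 70.7 kHz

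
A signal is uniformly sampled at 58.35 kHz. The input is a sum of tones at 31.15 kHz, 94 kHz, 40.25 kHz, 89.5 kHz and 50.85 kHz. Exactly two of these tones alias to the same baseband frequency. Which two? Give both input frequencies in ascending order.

31.15 kHz, 89.5 kHz

fs/2 = 29.175 kHz.
31.15 kHz > fs/2 = 29.175 kHz, folds to fs − 31.15 kHz = 27.2 kHz.
94 kHz mod fs = 35.65 kHz.
35.65 kHz > fs/2 = 29.175 kHz, folds to fs − 35.65 kHz = 22.7 kHz.
40.25 kHz > fs/2 = 29.175 kHz, folds to fs − 40.25 kHz = 18.1 kHz.
89.5 kHz mod fs = 31.15 kHz.
31.15 kHz > fs/2 = 29.175 kHz, folds to fs − 31.15 kHz = 27.2 kHz.
50.85 kHz > fs/2 = 29.175 kHz, folds to fs − 50.85 kHz = 7.5 kHz.
31.15 kHz and 89.5 kHz both map to 27.2 kHz.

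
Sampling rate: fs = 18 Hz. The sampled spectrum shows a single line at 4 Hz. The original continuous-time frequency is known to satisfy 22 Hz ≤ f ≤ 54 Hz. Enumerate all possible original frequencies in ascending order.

22 Hz, 32 Hz, 40 Hz, 50 Hz

Frequencies that alias to 4 Hz are k·fs ± 4 Hz for integer k ≥ 0.
k=0: 4 Hz.
k=1: 14 Hz, 22 Hz.
k=2: 32 Hz, 40 Hz.
k=3: 50 Hz, 58 Hz.
k=4: 68 Hz, 76 Hz.
Within [22 Hz, 54 Hz]: 22 Hz, 32 Hz, 40 Hz, 50 Hz.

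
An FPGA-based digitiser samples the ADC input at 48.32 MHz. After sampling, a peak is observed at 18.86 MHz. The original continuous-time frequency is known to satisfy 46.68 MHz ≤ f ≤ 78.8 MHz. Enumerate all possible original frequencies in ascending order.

Frequencies that alias to 18.86 MHz are k·fs ± 18.86 MHz for integer k ≥ 0.
k=0: 18.86 MHz.
k=1: 29.46 MHz, 67.18 MHz.
k=2: 77.78 MHz, 115.5 MHz.
k=3: 126.1 MHz, 163.82 MHz.
Within [46.68 MHz, 78.8 MHz]: 67.18 MHz, 77.78 MHz.

67.18 MHz, 77.78 MHz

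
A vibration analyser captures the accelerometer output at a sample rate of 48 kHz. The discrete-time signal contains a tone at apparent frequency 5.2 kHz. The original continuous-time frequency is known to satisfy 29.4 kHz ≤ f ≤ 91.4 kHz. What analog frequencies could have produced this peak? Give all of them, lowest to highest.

Frequencies that alias to 5.2 kHz are k·fs ± 5.2 kHz for integer k ≥ 0.
k=0: 5.2 kHz.
k=1: 42.8 kHz, 53.2 kHz.
k=2: 90.8 kHz, 101.2 kHz.
k=3: 138.8 kHz, 149.2 kHz.
Within [29.4 kHz, 91.4 kHz]: 42.8 kHz, 53.2 kHz, 90.8 kHz.

42.8 kHz, 53.2 kHz, 90.8 kHz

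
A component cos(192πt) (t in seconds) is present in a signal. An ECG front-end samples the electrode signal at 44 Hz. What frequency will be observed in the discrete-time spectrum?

8 Hz

ω = 192π rad/s → f = ω/(2π) = 96 Hz.
96 Hz mod fs = 8 Hz.
8 Hz ≤ fs/2 = 22 Hz, appears at 8 Hz.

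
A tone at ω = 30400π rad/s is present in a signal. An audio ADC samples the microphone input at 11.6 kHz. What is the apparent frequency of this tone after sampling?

3.6 kHz

ω = 30400π rad/s → f = ω/(2π) = 15200 Hz = 15.2 kHz.
15.2 kHz mod fs = 3.6 kHz.
3.6 kHz ≤ fs/2 = 5.8 kHz, appears at 3.6 kHz.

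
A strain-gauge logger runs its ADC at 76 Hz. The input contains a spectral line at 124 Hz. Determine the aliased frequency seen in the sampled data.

28 Hz

124 Hz mod fs = 48 Hz.
48 Hz > fs/2 = 38 Hz, folds to fs − 48 Hz = 28 Hz.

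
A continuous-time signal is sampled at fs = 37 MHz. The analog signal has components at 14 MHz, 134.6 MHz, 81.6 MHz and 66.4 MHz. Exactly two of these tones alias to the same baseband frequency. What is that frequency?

7.6 MHz

fs/2 = 18.5 MHz.
14 MHz ≤ fs/2 = 18.5 MHz, passes unchanged.
134.6 MHz mod fs = 23.6 MHz.
23.6 MHz > fs/2 = 18.5 MHz, folds to fs − 23.6 MHz = 13.4 MHz.
81.6 MHz mod fs = 7.6 MHz.
7.6 MHz ≤ fs/2 = 18.5 MHz, appears at 7.6 MHz.
66.4 MHz mod fs = 29.4 MHz.
29.4 MHz > fs/2 = 18.5 MHz, folds to fs − 29.4 MHz = 7.6 MHz.
66.4 MHz and 81.6 MHz both map to 7.6 MHz.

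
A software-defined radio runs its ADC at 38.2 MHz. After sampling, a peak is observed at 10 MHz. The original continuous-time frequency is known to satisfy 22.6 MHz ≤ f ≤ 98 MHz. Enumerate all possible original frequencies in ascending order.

Frequencies that alias to 10 MHz are k·fs ± 10 MHz for integer k ≥ 0.
k=0: 10 MHz.
k=1: 28.2 MHz, 48.2 MHz.
k=2: 66.4 MHz, 86.4 MHz.
k=3: 104.6 MHz, 124.6 MHz.
Within [22.6 MHz, 98 MHz]: 28.2 MHz, 48.2 MHz, 66.4 MHz, 86.4 MHz.

28.2 MHz, 48.2 MHz, 66.4 MHz, 86.4 MHz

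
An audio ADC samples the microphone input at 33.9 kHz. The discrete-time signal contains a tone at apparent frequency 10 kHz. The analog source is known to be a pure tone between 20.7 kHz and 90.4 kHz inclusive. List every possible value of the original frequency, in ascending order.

23.9 kHz, 43.9 kHz, 57.8 kHz, 77.8 kHz

Frequencies that alias to 10 kHz are k·fs ± 10 kHz for integer k ≥ 0.
k=0: 10 kHz.
k=1: 23.9 kHz, 43.9 kHz.
k=2: 57.8 kHz, 77.8 kHz.
k=3: 91.7 kHz, 111.7 kHz.
Within [20.7 kHz, 90.4 kHz]: 23.9 kHz, 43.9 kHz, 57.8 kHz, 77.8 kHz.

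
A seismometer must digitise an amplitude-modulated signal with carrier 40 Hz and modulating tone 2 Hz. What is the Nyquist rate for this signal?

84 Hz

AM sidebands sit at fc ± fm = 38 Hz and 42 Hz.
Highest-frequency component: 42 Hz.
Nyquist rate = 2 × 42 Hz = 84 Hz.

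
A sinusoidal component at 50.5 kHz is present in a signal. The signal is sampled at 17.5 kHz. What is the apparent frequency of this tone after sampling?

2 kHz

50.5 kHz mod fs = 15.5 kHz.
15.5 kHz > fs/2 = 8.75 kHz, folds to fs − 15.5 kHz = 2 kHz.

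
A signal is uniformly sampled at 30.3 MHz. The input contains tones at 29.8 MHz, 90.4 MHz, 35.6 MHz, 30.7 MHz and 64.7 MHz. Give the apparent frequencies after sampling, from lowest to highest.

fs/2 = 15.15 MHz.
29.8 MHz > fs/2 = 15.15 MHz, folds to fs − 29.8 MHz = 0.5 MHz.
90.4 MHz mod fs = 29.8 MHz.
29.8 MHz > fs/2 = 15.15 MHz, folds to fs − 29.8 MHz = 0.5 MHz.
35.6 MHz mod fs = 5.3 MHz.
5.3 MHz ≤ fs/2 = 15.15 MHz, appears at 5.3 MHz.
30.7 MHz mod fs = 0.4 MHz.
0.4 MHz ≤ fs/2 = 15.15 MHz, appears at 0.4 MHz.
64.7 MHz mod fs = 4.1 MHz.
4.1 MHz ≤ fs/2 = 15.15 MHz, appears at 4.1 MHz.
Distinct values: {0.4 MHz, 0.5 MHz, 4.1 MHz, 5.3 MHz}.

0.4 MHz, 0.5 MHz, 4.1 MHz, 5.3 MHz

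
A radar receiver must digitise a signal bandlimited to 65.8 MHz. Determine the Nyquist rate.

131.6 MHz

Nyquist rate = 2 × 65.8 MHz = 131.6 MHz.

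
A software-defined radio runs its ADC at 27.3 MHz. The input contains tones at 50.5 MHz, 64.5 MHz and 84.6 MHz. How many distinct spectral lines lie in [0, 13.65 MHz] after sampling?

3

fs/2 = 13.65 MHz.
50.5 MHz mod fs = 23.2 MHz.
23.2 MHz > fs/2 = 13.65 MHz, folds to fs − 23.2 MHz = 4.1 MHz.
64.5 MHz mod fs = 9.9 MHz.
9.9 MHz ≤ fs/2 = 13.65 MHz, appears at 9.9 MHz.
84.6 MHz mod fs = 2.7 MHz.
2.7 MHz ≤ fs/2 = 13.65 MHz, appears at 2.7 MHz.
Distinct values: {2.7 MHz, 4.1 MHz, 9.9 MHz} → 3.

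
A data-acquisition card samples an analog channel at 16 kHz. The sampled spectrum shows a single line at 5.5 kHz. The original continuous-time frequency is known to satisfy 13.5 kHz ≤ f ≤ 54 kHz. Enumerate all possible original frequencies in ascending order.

Frequencies that alias to 5.5 kHz are k·fs ± 5.5 kHz for integer k ≥ 0.
k=0: 5.5 kHz.
k=1: 10.5 kHz, 21.5 kHz.
k=2: 26.5 kHz, 37.5 kHz.
k=3: 42.5 kHz, 53.5 kHz.
k=4: 58.5 kHz, 69.5 kHz.
Within [13.5 kHz, 54 kHz]: 21.5 kHz, 26.5 kHz, 37.5 kHz, 42.5 kHz, 53.5 kHz.

21.5 kHz, 26.5 kHz, 37.5 kHz, 42.5 kHz, 53.5 kHz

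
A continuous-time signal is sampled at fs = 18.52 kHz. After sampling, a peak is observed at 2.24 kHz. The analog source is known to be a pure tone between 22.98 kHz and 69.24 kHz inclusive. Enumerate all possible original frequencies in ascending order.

Frequencies that alias to 2.24 kHz are k·fs ± 2.24 kHz for integer k ≥ 0.
k=0: 2.24 kHz.
k=1: 16.28 kHz, 20.76 kHz.
k=2: 34.8 kHz, 39.28 kHz.
k=3: 53.32 kHz, 57.8 kHz.
k=4: 71.84 kHz, 76.32 kHz.
Within [22.98 kHz, 69.24 kHz]: 34.8 kHz, 39.28 kHz, 53.32 kHz, 57.8 kHz.

34.8 kHz, 39.28 kHz, 53.32 kHz, 57.8 kHz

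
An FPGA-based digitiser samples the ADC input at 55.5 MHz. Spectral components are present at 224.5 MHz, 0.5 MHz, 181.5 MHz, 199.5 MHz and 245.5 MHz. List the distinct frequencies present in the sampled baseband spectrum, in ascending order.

0.5 MHz, 2.5 MHz, 15 MHz, 22.5 MHz, 23.5 MHz

fs/2 = 27.75 MHz.
224.5 MHz mod fs = 2.5 MHz.
2.5 MHz ≤ fs/2 = 27.75 MHz, appears at 2.5 MHz.
0.5 MHz ≤ fs/2 = 27.75 MHz, passes unchanged.
181.5 MHz mod fs = 15 MHz.
15 MHz ≤ fs/2 = 27.75 MHz, appears at 15 MHz.
199.5 MHz mod fs = 33 MHz.
33 MHz > fs/2 = 27.75 MHz, folds to fs − 33 MHz = 22.5 MHz.
245.5 MHz mod fs = 23.5 MHz.
23.5 MHz ≤ fs/2 = 27.75 MHz, appears at 23.5 MHz.
Distinct values: {0.5 MHz, 2.5 MHz, 15 MHz, 22.5 MHz, 23.5 MHz}.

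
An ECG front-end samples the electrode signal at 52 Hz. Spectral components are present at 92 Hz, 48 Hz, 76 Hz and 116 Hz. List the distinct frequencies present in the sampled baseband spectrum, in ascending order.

4 Hz, 12 Hz, 24 Hz

fs/2 = 26 Hz.
92 Hz mod fs = 40 Hz.
40 Hz > fs/2 = 26 Hz, folds to fs − 40 Hz = 12 Hz.
48 Hz > fs/2 = 26 Hz, folds to fs − 48 Hz = 4 Hz.
76 Hz mod fs = 24 Hz.
24 Hz ≤ fs/2 = 26 Hz, appears at 24 Hz.
116 Hz mod fs = 12 Hz.
12 Hz ≤ fs/2 = 26 Hz, appears at 12 Hz.
Distinct values: {4 Hz, 12 Hz, 24 Hz}.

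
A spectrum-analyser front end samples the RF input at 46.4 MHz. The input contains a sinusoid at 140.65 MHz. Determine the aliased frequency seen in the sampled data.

1.45 MHz

140.65 MHz mod fs = 1.45 MHz.
1.45 MHz ≤ fs/2 = 23.2 MHz, appears at 1.45 MHz.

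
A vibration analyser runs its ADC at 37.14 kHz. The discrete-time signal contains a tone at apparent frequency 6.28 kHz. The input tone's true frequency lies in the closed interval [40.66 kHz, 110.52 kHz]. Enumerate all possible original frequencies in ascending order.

43.42 kHz, 68 kHz, 80.56 kHz, 105.14 kHz

Frequencies that alias to 6.28 kHz are k·fs ± 6.28 kHz for integer k ≥ 0.
k=0: 6.28 kHz.
k=1: 30.86 kHz, 43.42 kHz.
k=2: 68 kHz, 80.56 kHz.
k=3: 105.14 kHz, 117.7 kHz.
k=4: 142.28 kHz, 154.84 kHz.
Within [40.66 kHz, 110.52 kHz]: 43.42 kHz, 68 kHz, 80.56 kHz, 105.14 kHz.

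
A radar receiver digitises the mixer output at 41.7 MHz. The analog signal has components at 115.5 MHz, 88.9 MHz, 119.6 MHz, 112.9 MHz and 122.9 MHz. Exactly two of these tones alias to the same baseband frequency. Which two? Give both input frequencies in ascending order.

88.9 MHz, 119.6 MHz

fs/2 = 20.85 MHz.
115.5 MHz mod fs = 32.1 MHz.
32.1 MHz > fs/2 = 20.85 MHz, folds to fs − 32.1 MHz = 9.6 MHz.
88.9 MHz mod fs = 5.5 MHz.
5.5 MHz ≤ fs/2 = 20.85 MHz, appears at 5.5 MHz.
119.6 MHz mod fs = 36.2 MHz.
36.2 MHz > fs/2 = 20.85 MHz, folds to fs − 36.2 MHz = 5.5 MHz.
112.9 MHz mod fs = 29.5 MHz.
29.5 MHz > fs/2 = 20.85 MHz, folds to fs − 29.5 MHz = 12.2 MHz.
122.9 MHz mod fs = 39.5 MHz.
39.5 MHz > fs/2 = 20.85 MHz, folds to fs − 39.5 MHz = 2.2 MHz.
88.9 MHz and 119.6 MHz both map to 5.5 MHz.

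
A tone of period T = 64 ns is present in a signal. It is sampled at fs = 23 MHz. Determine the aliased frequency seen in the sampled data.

T = 64 ns → f = 1/T = 15.625 MHz.
15.625 MHz > fs/2 = 11.5 MHz, folds to fs − 15.625 MHz = 7.375 MHz.

7.375 MHz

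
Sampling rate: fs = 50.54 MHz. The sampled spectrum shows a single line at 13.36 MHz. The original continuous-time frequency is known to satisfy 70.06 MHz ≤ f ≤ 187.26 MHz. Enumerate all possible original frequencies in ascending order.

Frequencies that alias to 13.36 MHz are k·fs ± 13.36 MHz for integer k ≥ 0.
k=0: 13.36 MHz.
k=1: 37.18 MHz, 63.9 MHz.
k=2: 87.72 MHz, 114.44 MHz.
k=3: 138.26 MHz, 164.98 MHz.
k=4: 188.8 MHz, 215.52 MHz.
Within [70.06 MHz, 187.26 MHz]: 87.72 MHz, 114.44 MHz, 138.26 MHz, 164.98 MHz.

87.72 MHz, 114.44 MHz, 138.26 MHz, 164.98 MHz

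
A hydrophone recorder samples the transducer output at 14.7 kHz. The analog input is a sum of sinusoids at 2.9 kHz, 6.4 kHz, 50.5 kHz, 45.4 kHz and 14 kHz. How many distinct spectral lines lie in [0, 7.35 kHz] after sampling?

4

fs/2 = 7.35 kHz.
2.9 kHz ≤ fs/2 = 7.35 kHz, passes unchanged.
6.4 kHz ≤ fs/2 = 7.35 kHz, passes unchanged.
50.5 kHz mod fs = 6.4 kHz.
6.4 kHz ≤ fs/2 = 7.35 kHz, appears at 6.4 kHz.
45.4 kHz mod fs = 1.3 kHz.
1.3 kHz ≤ fs/2 = 7.35 kHz, appears at 1.3 kHz.
14 kHz > fs/2 = 7.35 kHz, folds to fs − 14 kHz = 0.7 kHz.
Distinct values: {0.7 kHz, 1.3 kHz, 2.9 kHz, 6.4 kHz} → 4.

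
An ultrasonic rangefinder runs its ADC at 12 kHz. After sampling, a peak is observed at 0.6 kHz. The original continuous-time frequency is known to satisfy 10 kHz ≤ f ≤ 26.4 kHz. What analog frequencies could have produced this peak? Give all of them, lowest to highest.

Frequencies that alias to 0.6 kHz are k·fs ± 0.6 kHz for integer k ≥ 0.
k=0: 0.6 kHz.
k=1: 11.4 kHz, 12.6 kHz.
k=2: 23.4 kHz, 24.6 kHz.
k=3: 35.4 kHz, 36.6 kHz.
Within [10 kHz, 26.4 kHz]: 11.4 kHz, 12.6 kHz, 23.4 kHz, 24.6 kHz.

11.4 kHz, 12.6 kHz, 23.4 kHz, 24.6 kHz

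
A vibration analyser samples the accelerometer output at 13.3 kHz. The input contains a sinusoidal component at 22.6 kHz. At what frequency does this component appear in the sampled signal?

4 kHz

22.6 kHz mod fs = 9.3 kHz.
9.3 kHz > fs/2 = 6.65 kHz, folds to fs − 9.3 kHz = 4 kHz.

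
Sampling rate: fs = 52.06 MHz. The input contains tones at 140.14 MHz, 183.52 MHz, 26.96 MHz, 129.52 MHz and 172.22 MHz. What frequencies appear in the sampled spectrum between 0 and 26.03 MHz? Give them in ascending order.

16.04 MHz, 24.72 MHz, 25.1 MHz, 25.4 MHz

fs/2 = 26.03 MHz.
140.14 MHz mod fs = 36.02 MHz.
36.02 MHz > fs/2 = 26.03 MHz, folds to fs − 36.02 MHz = 16.04 MHz.
183.52 MHz mod fs = 27.34 MHz.
27.34 MHz > fs/2 = 26.03 MHz, folds to fs − 27.34 MHz = 24.72 MHz.
26.96 MHz > fs/2 = 26.03 MHz, folds to fs − 26.96 MHz = 25.1 MHz.
129.52 MHz mod fs = 25.4 MHz.
25.4 MHz ≤ fs/2 = 26.03 MHz, appears at 25.4 MHz.
172.22 MHz mod fs = 16.04 MHz.
16.04 MHz ≤ fs/2 = 26.03 MHz, appears at 16.04 MHz.
Distinct values: {16.04 MHz, 24.72 MHz, 25.1 MHz, 25.4 MHz}.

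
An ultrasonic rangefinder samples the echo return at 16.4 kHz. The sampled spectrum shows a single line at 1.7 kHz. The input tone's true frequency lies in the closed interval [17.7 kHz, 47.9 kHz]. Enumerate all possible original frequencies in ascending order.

Frequencies that alias to 1.7 kHz are k·fs ± 1.7 kHz for integer k ≥ 0.
k=0: 1.7 kHz.
k=1: 14.7 kHz, 18.1 kHz.
k=2: 31.1 kHz, 34.5 kHz.
k=3: 47.5 kHz, 50.9 kHz.
k=4: 63.9 kHz, 67.3 kHz.
Within [17.7 kHz, 47.9 kHz]: 18.1 kHz, 31.1 kHz, 34.5 kHz, 47.5 kHz.

18.1 kHz, 31.1 kHz, 34.5 kHz, 47.5 kHz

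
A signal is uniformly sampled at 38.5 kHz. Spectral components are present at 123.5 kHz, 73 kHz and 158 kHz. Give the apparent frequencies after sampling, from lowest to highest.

fs/2 = 19.25 kHz.
123.5 kHz mod fs = 8 kHz.
8 kHz ≤ fs/2 = 19.25 kHz, appears at 8 kHz.
73 kHz mod fs = 34.5 kHz.
34.5 kHz > fs/2 = 19.25 kHz, folds to fs − 34.5 kHz = 4 kHz.
158 kHz mod fs = 4 kHz.
4 kHz ≤ fs/2 = 19.25 kHz, appears at 4 kHz.
Distinct values: {4 kHz, 8 kHz}.

4 kHz, 8 kHz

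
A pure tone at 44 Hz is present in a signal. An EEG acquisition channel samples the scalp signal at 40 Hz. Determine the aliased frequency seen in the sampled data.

4 Hz

44 Hz mod fs = 4 Hz.
4 Hz ≤ fs/2 = 20 Hz, appears at 4 Hz.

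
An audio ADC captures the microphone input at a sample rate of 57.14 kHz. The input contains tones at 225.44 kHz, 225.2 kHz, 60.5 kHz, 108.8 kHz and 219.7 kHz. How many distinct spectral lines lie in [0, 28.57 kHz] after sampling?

4

fs/2 = 28.57 kHz.
225.44 kHz mod fs = 54.02 kHz.
54.02 kHz > fs/2 = 28.57 kHz, folds to fs − 54.02 kHz = 3.12 kHz.
225.2 kHz mod fs = 53.78 kHz.
53.78 kHz > fs/2 = 28.57 kHz, folds to fs − 53.78 kHz = 3.36 kHz.
60.5 kHz mod fs = 3.36 kHz.
3.36 kHz ≤ fs/2 = 28.57 kHz, appears at 3.36 kHz.
108.8 kHz mod fs = 51.66 kHz.
51.66 kHz > fs/2 = 28.57 kHz, folds to fs − 51.66 kHz = 5.48 kHz.
219.7 kHz mod fs = 48.28 kHz.
48.28 kHz > fs/2 = 28.57 kHz, folds to fs − 48.28 kHz = 8.86 kHz.
Distinct values: {3.12 kHz, 3.36 kHz, 5.48 kHz, 8.86 kHz} → 4.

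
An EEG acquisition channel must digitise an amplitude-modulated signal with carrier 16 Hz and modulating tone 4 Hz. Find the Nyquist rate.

AM sidebands sit at fc ± fm = 12 Hz and 20 Hz.
Highest-frequency component: 20 Hz.
Nyquist rate = 2 × 20 Hz = 40 Hz.

40 Hz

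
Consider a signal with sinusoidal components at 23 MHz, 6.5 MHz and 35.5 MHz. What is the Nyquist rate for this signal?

Highest-frequency component: 35.5 MHz.
Nyquist rate = 2 × 35.5 MHz = 71 MHz.

71 MHz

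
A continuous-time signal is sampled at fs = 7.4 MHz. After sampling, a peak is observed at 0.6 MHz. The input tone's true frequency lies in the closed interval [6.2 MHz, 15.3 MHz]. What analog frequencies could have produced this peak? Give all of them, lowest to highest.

Frequencies that alias to 0.6 MHz are k·fs ± 0.6 MHz for integer k ≥ 0.
k=0: 0.6 MHz.
k=1: 6.8 MHz, 8 MHz.
k=2: 14.2 MHz, 15.4 MHz.
k=3: 21.6 MHz, 22.8 MHz.
Within [6.2 MHz, 15.3 MHz]: 6.8 MHz, 8 MHz, 14.2 MHz.

6.8 MHz, 8 MHz, 14.2 MHz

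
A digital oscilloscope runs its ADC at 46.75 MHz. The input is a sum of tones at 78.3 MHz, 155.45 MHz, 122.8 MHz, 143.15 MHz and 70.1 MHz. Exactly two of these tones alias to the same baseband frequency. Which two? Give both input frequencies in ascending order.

fs/2 = 23.375 MHz.
78.3 MHz mod fs = 31.55 MHz.
31.55 MHz > fs/2 = 23.375 MHz, folds to fs − 31.55 MHz = 15.2 MHz.
155.45 MHz mod fs = 15.2 MHz.
15.2 MHz ≤ fs/2 = 23.375 MHz, appears at 15.2 MHz.
122.8 MHz mod fs = 29.3 MHz.
29.3 MHz > fs/2 = 23.375 MHz, folds to fs − 29.3 MHz = 17.45 MHz.
143.15 MHz mod fs = 2.9 MHz.
2.9 MHz ≤ fs/2 = 23.375 MHz, appears at 2.9 MHz.
70.1 MHz mod fs = 23.35 MHz.
23.35 MHz ≤ fs/2 = 23.375 MHz, appears at 23.35 MHz.
78.3 MHz and 155.45 MHz both map to 15.2 MHz.

78.3 MHz, 155.45 MHz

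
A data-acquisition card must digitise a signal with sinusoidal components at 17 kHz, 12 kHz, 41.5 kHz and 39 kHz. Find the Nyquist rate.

Highest-frequency component: 41.5 kHz.
Nyquist rate = 2 × 41.5 kHz = 83 kHz.

83 kHz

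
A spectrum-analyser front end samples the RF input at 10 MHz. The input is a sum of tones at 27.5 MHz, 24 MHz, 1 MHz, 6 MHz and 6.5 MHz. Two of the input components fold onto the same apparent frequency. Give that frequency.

fs/2 = 5 MHz.
27.5 MHz mod fs = 7.5 MHz.
7.5 MHz > fs/2 = 5 MHz, folds to fs − 7.5 MHz = 2.5 MHz.
24 MHz mod fs = 4 MHz.
4 MHz ≤ fs/2 = 5 MHz, appears at 4 MHz.
1 MHz ≤ fs/2 = 5 MHz, passes unchanged.
6 MHz > fs/2 = 5 MHz, folds to fs − 6 MHz = 4 MHz.
6.5 MHz > fs/2 = 5 MHz, folds to fs − 6.5 MHz = 3.5 MHz.
6 MHz and 24 MHz both map to 4 MHz.

4 MHz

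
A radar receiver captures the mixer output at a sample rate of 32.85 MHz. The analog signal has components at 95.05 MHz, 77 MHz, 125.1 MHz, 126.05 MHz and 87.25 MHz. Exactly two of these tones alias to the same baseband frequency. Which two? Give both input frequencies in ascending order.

fs/2 = 16.425 MHz.
95.05 MHz mod fs = 29.35 MHz.
29.35 MHz > fs/2 = 16.425 MHz, folds to fs − 29.35 MHz = 3.5 MHz.
77 MHz mod fs = 11.3 MHz.
11.3 MHz ≤ fs/2 = 16.425 MHz, appears at 11.3 MHz.
125.1 MHz mod fs = 26.55 MHz.
26.55 MHz > fs/2 = 16.425 MHz, folds to fs − 26.55 MHz = 6.3 MHz.
126.05 MHz mod fs = 27.5 MHz.
27.5 MHz > fs/2 = 16.425 MHz, folds to fs − 27.5 MHz = 5.35 MHz.
87.25 MHz mod fs = 21.55 MHz.
21.55 MHz > fs/2 = 16.425 MHz, folds to fs − 21.55 MHz = 11.3 MHz.
77 MHz and 87.25 MHz both map to 11.3 MHz.

77 MHz, 87.25 MHz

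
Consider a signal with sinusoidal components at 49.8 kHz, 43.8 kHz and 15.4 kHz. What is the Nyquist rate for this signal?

Highest-frequency component: 49.8 kHz.
Nyquist rate = 2 × 49.8 kHz = 99.6 kHz.

99.6 kHz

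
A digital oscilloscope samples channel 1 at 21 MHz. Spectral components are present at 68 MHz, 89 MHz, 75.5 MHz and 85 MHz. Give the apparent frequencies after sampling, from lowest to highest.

1 MHz, 5 MHz, 8.5 MHz

fs/2 = 10.5 MHz.
68 MHz mod fs = 5 MHz.
5 MHz ≤ fs/2 = 10.5 MHz, appears at 5 MHz.
89 MHz mod fs = 5 MHz.
5 MHz ≤ fs/2 = 10.5 MHz, appears at 5 MHz.
75.5 MHz mod fs = 12.5 MHz.
12.5 MHz > fs/2 = 10.5 MHz, folds to fs − 12.5 MHz = 8.5 MHz.
85 MHz mod fs = 1 MHz.
1 MHz ≤ fs/2 = 10.5 MHz, appears at 1 MHz.
Distinct values: {1 MHz, 5 MHz, 8.5 MHz}.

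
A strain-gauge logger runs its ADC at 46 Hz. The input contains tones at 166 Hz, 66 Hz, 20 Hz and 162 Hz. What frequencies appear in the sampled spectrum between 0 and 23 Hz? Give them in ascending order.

18 Hz, 20 Hz, 22 Hz

fs/2 = 23 Hz.
166 Hz mod fs = 28 Hz.
28 Hz > fs/2 = 23 Hz, folds to fs − 28 Hz = 18 Hz.
66 Hz mod fs = 20 Hz.
20 Hz ≤ fs/2 = 23 Hz, appears at 20 Hz.
20 Hz ≤ fs/2 = 23 Hz, passes unchanged.
162 Hz mod fs = 24 Hz.
24 Hz > fs/2 = 23 Hz, folds to fs − 24 Hz = 22 Hz.
Distinct values: {18 Hz, 20 Hz, 22 Hz}.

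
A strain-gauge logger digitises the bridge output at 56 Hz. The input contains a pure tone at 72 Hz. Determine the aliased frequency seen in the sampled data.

16 Hz

72 Hz mod fs = 16 Hz.
16 Hz ≤ fs/2 = 28 Hz, appears at 16 Hz.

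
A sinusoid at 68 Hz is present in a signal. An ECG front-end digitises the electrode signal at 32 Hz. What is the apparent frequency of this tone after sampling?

68 Hz mod fs = 4 Hz.
4 Hz ≤ fs/2 = 16 Hz, appears at 4 Hz.

4 Hz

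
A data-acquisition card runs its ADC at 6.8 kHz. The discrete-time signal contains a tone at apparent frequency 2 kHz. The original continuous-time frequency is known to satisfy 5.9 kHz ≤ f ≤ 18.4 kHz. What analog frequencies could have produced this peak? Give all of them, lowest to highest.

8.8 kHz, 11.6 kHz, 15.6 kHz, 18.4 kHz

Frequencies that alias to 2 kHz are k·fs ± 2 kHz for integer k ≥ 0.
k=0: 2 kHz.
k=1: 4.8 kHz, 8.8 kHz.
k=2: 11.6 kHz, 15.6 kHz.
k=3: 18.4 kHz, 22.4 kHz.
k=4: 25.2 kHz, 29.2 kHz.
Within [5.9 kHz, 18.4 kHz]: 8.8 kHz, 11.6 kHz, 15.6 kHz, 18.4 kHz.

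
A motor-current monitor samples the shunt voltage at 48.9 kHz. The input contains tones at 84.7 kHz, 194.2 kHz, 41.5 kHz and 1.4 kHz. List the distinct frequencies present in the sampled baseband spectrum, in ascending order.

fs/2 = 24.45 kHz.
84.7 kHz mod fs = 35.8 kHz.
35.8 kHz > fs/2 = 24.45 kHz, folds to fs − 35.8 kHz = 13.1 kHz.
194.2 kHz mod fs = 47.5 kHz.
47.5 kHz > fs/2 = 24.45 kHz, folds to fs − 47.5 kHz = 1.4 kHz.
41.5 kHz > fs/2 = 24.45 kHz, folds to fs − 41.5 kHz = 7.4 kHz.
1.4 kHz ≤ fs/2 = 24.45 kHz, passes unchanged.
Distinct values: {1.4 kHz, 7.4 kHz, 13.1 kHz}.

1.4 kHz, 7.4 kHz, 13.1 kHz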